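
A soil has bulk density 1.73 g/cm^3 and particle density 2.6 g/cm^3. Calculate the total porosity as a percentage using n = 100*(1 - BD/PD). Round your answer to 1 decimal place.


Step 1: Formula: n = 100 * (1 - BD / PD)
Step 2: n = 100 * (1 - 1.73 / 2.6)
Step 3: n = 100 * (1 - 0.66538)
Step 4: n = 33.5%

33.5


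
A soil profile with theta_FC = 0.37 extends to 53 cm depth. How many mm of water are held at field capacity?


Step 1: Water (mm) = theta_FC * depth (cm) * 10
Step 2: Water = 0.37 * 53 * 10
Step 3: Water = 196.1 mm

196.1


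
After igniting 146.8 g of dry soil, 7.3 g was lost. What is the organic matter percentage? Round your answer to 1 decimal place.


Step 1: OM% = 100 * LOI / sample mass
Step 2: OM = 100 * 7.3 / 146.8
Step 3: OM = 5.0%

5.0


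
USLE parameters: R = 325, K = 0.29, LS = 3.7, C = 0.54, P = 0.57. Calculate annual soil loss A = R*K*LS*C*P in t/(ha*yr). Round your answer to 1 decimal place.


Step 1: A = R * K * LS * C * P
Step 2: R * K = 325 * 0.29 = 94.25
Step 3: (R*K) * LS = 94.25 * 3.7 = 348.725
Step 4: * C * P = 348.725 * 0.54 * 0.57 = 107.3
Step 5: A = 107.3 t/(ha*yr)

107.3


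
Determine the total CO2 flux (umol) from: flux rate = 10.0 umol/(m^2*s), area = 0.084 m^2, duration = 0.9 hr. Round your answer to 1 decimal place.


Step 1: Convert time to seconds: 0.9 hr * 3600 = 3240.0 s
Step 2: Total = flux * area * time_s
Step 3: Total = 10.0 * 0.084 * 3240.0
Step 4: Total = 2721.6 umol

2721.6


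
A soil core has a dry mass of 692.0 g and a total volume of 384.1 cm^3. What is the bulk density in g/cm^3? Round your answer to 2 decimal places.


Step 1: Identify the formula: BD = dry mass / volume
Step 2: Substitute values: BD = 692.0 / 384.1
Step 3: BD = 1.8 g/cm^3

1.8


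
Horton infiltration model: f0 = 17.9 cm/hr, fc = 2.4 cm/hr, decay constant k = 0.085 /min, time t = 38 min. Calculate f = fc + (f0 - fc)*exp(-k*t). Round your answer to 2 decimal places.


Step 1: f = fc + (f0 - fc) * exp(-k * t)
Step 2: exp(-0.085 * 38) = 0.039557
Step 3: f = 2.4 + (17.9 - 2.4) * 0.039557
Step 4: f = 2.4 + 15.5 * 0.039557
Step 5: f = 3.01 cm/hr

3.01


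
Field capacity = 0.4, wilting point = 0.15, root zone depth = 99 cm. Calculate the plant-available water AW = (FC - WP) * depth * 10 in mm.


Step 1: Available water = (FC - WP) * depth * 10
Step 2: AW = (0.4 - 0.15) * 99 * 10
Step 3: AW = 0.25 * 99 * 10
Step 4: AW = 247.5 mm

247.5


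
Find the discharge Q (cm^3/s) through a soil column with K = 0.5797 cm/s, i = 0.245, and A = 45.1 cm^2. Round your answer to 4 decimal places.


Step 1: Apply Darcy's law: Q = K * i * A
Step 2: Q = 0.5797 * 0.245 * 45.1
Step 3: Q = 6.4054 cm^3/s

6.4054


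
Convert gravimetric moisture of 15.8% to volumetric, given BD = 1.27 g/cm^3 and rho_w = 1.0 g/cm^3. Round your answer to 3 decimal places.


Step 1: theta = (w / 100) * BD / rho_w
Step 2: theta = (15.8 / 100) * 1.27 / 1.0
Step 3: theta = 0.158 * 1.27
Step 4: theta = 0.201

0.201


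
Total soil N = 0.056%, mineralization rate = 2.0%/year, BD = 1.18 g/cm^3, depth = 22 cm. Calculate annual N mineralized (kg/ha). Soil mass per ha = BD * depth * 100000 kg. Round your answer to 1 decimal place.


Step 1: Soil mass per ha = BD * depth * 100000 = 1.18 * 22 * 100000 = 2596000 kg
Step 2: Total N pool = soil mass * N%/100 = 2596000 * 0.056/100 = 1453.76 kg/ha
Step 3: N mineralized = N pool * rate%/100 = 1453.76 * 2.0/100 = 29.1 kg/ha/yr

29.1


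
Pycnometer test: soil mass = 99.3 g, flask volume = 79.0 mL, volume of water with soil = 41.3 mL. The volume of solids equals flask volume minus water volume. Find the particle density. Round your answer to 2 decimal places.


Step 1: Volume of solids = flask volume - water volume with soil
Step 2: V_solids = 79.0 - 41.3 = 37.7 mL
Step 3: Particle density = mass / V_solids = 99.3 / 37.7 = 2.63 g/cm^3

2.63


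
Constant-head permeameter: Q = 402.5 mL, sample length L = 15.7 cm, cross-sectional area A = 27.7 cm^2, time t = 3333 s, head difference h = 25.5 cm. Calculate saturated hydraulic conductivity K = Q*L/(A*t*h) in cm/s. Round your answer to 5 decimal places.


Step 1: K = Q * L / (A * t * h)
Step 2: Numerator = 402.5 * 15.7 = 6319.25
Step 3: Denominator = 27.7 * 3333 * 25.5 = 2354264.55
Step 4: K = 6319.25 / 2354264.55 = 0.00268 cm/s

0.00268


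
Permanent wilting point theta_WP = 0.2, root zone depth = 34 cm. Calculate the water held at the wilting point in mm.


Step 1: Water (mm) = theta_WP * depth * 10
Step 2: Water = 0.2 * 34 * 10
Step 3: Water = 68.0 mm

68.0


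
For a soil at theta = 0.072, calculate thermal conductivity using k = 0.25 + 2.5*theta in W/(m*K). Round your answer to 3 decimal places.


Step 1: k = 0.25 + 2.5 * theta
Step 2: k = 0.25 + 2.5 * 0.072
Step 3: k = 0.25 + 0.18
Step 4: k = 0.43 W/(m*K)

0.43


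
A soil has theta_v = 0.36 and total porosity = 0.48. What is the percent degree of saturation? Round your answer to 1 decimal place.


Step 1: S = 100 * theta_v / n
Step 2: S = 100 * 0.36 / 0.48
Step 3: S = 75.0%

75.0


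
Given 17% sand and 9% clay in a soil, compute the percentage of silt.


Step 1: sand + silt + clay = 100%
Step 2: silt = 100 - sand - clay
Step 3: silt = 100 - 17 - 9
Step 4: silt = 74%

74


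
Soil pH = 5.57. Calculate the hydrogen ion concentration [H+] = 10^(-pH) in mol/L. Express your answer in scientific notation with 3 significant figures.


Step 1: [H+] = 10^(-pH)
Step 2: [H+] = 10^(-5.57)
Step 3: [H+] = 2.69e-06 mol/L

2.69e-06


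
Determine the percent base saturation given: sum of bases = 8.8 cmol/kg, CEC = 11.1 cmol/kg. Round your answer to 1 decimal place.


Step 1: BS = 100 * (sum of bases) / CEC
Step 2: BS = 100 * 8.8 / 11.1
Step 3: BS = 79.3%

79.3


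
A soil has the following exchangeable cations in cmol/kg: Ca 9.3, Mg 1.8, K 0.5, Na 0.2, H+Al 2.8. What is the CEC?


Step 1: CEC = Ca + Mg + K + Na + (H+Al)
Step 2: CEC = 9.3 + 1.8 + 0.5 + 0.2 + 2.8
Step 3: CEC = 14.6 cmol/kg

14.6


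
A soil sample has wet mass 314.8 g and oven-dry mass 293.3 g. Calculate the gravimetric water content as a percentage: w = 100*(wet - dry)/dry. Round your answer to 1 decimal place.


Step 1: Water mass = wet - dry = 314.8 - 293.3 = 21.5 g
Step 2: w = 100 * water mass / dry mass
Step 3: w = 100 * 21.5 / 293.3 = 7.3%

7.3


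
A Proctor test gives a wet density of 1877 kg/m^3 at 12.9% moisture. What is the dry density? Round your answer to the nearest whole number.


Step 1: Dry density = wet density / (1 + w/100)
Step 2: Dry density = 1877 / (1 + 12.9/100)
Step 3: Dry density = 1877 / 1.129
Step 4: Dry density = 1663 kg/m^3

1663


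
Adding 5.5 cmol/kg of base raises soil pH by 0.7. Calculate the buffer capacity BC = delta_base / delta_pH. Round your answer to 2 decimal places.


Step 1: BC = change in base / change in pH
Step 2: BC = 5.5 / 0.7
Step 3: BC = 7.86 cmol/(kg*pH unit)

7.86


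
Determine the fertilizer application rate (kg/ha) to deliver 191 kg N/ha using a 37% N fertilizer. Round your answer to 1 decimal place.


Step 1: Fertilizer rate = target N / (N content / 100)
Step 2: Rate = 191 / (37 / 100)
Step 3: Rate = 191 / 0.37
Step 4: Rate = 516.2 kg/ha

516.2


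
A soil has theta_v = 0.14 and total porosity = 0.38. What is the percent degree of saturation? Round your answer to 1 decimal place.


Step 1: S = 100 * theta_v / n
Step 2: S = 100 * 0.14 / 0.38
Step 3: S = 36.8%

36.8


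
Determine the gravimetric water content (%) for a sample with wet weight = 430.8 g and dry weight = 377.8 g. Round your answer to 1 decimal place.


Step 1: Water mass = wet - dry = 430.8 - 377.8 = 53.0 g
Step 2: w = 100 * water mass / dry mass
Step 3: w = 100 * 53.0 / 377.8 = 14.0%

14.0


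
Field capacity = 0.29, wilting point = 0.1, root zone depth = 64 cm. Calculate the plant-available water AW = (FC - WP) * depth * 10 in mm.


Step 1: Available water = (FC - WP) * depth * 10
Step 2: AW = (0.29 - 0.1) * 64 * 10
Step 3: AW = 0.19 * 64 * 10
Step 4: AW = 121.6 mm

121.6


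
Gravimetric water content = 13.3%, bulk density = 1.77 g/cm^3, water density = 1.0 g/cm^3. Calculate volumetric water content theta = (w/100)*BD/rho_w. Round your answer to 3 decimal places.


Step 1: theta = (w / 100) * BD / rho_w
Step 2: theta = (13.3 / 100) * 1.77 / 1.0
Step 3: theta = 0.133 * 1.77
Step 4: theta = 0.235

0.235


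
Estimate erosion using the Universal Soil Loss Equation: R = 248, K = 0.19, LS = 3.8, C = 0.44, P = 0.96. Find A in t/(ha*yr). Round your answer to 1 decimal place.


Step 1: A = R * K * LS * C * P
Step 2: R * K = 248 * 0.19 = 47.12
Step 3: (R*K) * LS = 47.12 * 3.8 = 179.056
Step 4: * C * P = 179.056 * 0.44 * 0.96 = 75.6
Step 5: A = 75.6 t/(ha*yr)

75.6


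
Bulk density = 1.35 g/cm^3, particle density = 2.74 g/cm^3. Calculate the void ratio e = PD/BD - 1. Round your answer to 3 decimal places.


Step 1: e = PD / BD - 1
Step 2: e = 2.74 / 1.35 - 1
Step 3: e = 2.02963 - 1
Step 4: e = 1.03

1.03


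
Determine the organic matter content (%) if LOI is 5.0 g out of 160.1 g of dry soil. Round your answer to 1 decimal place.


Step 1: OM% = 100 * LOI / sample mass
Step 2: OM = 100 * 5.0 / 160.1
Step 3: OM = 3.1%

3.1


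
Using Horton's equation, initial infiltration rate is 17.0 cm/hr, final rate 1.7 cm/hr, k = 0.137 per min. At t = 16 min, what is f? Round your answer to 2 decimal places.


Step 1: f = fc + (f0 - fc) * exp(-k * t)
Step 2: exp(-0.137 * 16) = 0.111693
Step 3: f = 1.7 + (17.0 - 1.7) * 0.111693
Step 4: f = 1.7 + 15.3 * 0.111693
Step 5: f = 3.41 cm/hr

3.41


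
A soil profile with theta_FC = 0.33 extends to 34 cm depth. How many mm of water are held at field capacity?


Step 1: Water (mm) = theta_FC * depth (cm) * 10
Step 2: Water = 0.33 * 34 * 10
Step 3: Water = 112.2 mm

112.2


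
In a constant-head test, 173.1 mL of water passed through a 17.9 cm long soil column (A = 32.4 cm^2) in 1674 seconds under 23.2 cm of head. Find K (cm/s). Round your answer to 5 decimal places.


Step 1: K = Q * L / (A * t * h)
Step 2: Numerator = 173.1 * 17.9 = 3098.49
Step 3: Denominator = 32.4 * 1674 * 23.2 = 1258312.32
Step 4: K = 3098.49 / 1258312.32 = 0.00246 cm/s

0.00246


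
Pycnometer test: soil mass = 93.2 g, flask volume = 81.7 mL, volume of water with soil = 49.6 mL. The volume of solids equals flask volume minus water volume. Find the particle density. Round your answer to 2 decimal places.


Step 1: Volume of solids = flask volume - water volume with soil
Step 2: V_solids = 81.7 - 49.6 = 32.1 mL
Step 3: Particle density = mass / V_solids = 93.2 / 32.1 = 2.9 g/cm^3

2.9


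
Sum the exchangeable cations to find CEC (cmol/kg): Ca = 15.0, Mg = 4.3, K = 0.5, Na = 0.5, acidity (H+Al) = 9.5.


Step 1: CEC = Ca + Mg + K + Na + (H+Al)
Step 2: CEC = 15.0 + 4.3 + 0.5 + 0.5 + 9.5
Step 3: CEC = 29.8 cmol/kg

29.8


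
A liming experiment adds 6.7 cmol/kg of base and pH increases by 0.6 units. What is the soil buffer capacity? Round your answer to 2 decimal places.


Step 1: BC = change in base / change in pH
Step 2: BC = 6.7 / 0.6
Step 3: BC = 11.17 cmol/(kg*pH unit)

11.17


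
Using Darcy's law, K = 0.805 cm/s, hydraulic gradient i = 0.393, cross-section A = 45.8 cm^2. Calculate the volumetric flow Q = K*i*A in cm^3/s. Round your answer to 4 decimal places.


Step 1: Apply Darcy's law: Q = K * i * A
Step 2: Q = 0.805 * 0.393 * 45.8
Step 3: Q = 14.4895 cm^3/s

14.4895


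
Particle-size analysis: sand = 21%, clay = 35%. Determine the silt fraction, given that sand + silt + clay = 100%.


Step 1: sand + silt + clay = 100%
Step 2: silt = 100 - sand - clay
Step 3: silt = 100 - 21 - 35
Step 4: silt = 44%

44


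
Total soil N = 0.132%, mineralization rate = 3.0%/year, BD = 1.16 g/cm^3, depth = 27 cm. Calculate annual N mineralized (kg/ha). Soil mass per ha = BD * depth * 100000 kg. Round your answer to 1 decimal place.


Step 1: Soil mass per ha = BD * depth * 100000 = 1.16 * 27 * 100000 = 3132000 kg
Step 2: Total N pool = soil mass * N%/100 = 3132000 * 0.132/100 = 4134.24 kg/ha
Step 3: N mineralized = N pool * rate%/100 = 4134.24 * 3.0/100 = 124.0 kg/ha/yr

124.0


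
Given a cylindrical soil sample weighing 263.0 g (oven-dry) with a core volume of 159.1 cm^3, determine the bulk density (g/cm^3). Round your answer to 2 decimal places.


Step 1: Identify the formula: BD = dry mass / volume
Step 2: Substitute values: BD = 263.0 / 159.1
Step 3: BD = 1.65 g/cm^3

1.65


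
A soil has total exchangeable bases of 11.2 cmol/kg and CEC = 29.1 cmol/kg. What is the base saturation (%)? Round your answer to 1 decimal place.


Step 1: BS = 100 * (sum of bases) / CEC
Step 2: BS = 100 * 11.2 / 29.1
Step 3: BS = 38.5%

38.5


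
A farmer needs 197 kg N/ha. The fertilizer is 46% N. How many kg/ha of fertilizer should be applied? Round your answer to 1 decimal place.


Step 1: Fertilizer rate = target N / (N content / 100)
Step 2: Rate = 197 / (46 / 100)
Step 3: Rate = 197 / 0.46
Step 4: Rate = 428.3 kg/ha

428.3


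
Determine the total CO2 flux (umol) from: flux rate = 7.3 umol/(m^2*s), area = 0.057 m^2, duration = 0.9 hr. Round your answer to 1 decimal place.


Step 1: Convert time to seconds: 0.9 hr * 3600 = 3240.0 s
Step 2: Total = flux * area * time_s
Step 3: Total = 7.3 * 0.057 * 3240.0
Step 4: Total = 1348.2 umol

1348.2


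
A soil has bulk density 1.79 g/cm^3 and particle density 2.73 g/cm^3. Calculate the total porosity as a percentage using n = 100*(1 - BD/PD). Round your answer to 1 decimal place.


Step 1: Formula: n = 100 * (1 - BD / PD)
Step 2: n = 100 * (1 - 1.79 / 2.73)
Step 3: n = 100 * (1 - 0.65568)
Step 4: n = 34.4%

34.4


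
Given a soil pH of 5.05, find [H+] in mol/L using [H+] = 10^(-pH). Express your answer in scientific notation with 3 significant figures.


Step 1: [H+] = 10^(-pH)
Step 2: [H+] = 10^(-5.05)
Step 3: [H+] = 8.91e-06 mol/L

8.91e-06


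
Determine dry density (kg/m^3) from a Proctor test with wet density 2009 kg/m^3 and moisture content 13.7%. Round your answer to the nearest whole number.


Step 1: Dry density = wet density / (1 + w/100)
Step 2: Dry density = 2009 / (1 + 13.7/100)
Step 3: Dry density = 2009 / 1.137
Step 4: Dry density = 1767 kg/m^3

1767


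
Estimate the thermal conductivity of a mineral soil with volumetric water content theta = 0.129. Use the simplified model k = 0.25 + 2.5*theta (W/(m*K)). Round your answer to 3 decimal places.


Step 1: k = 0.25 + 2.5 * theta
Step 2: k = 0.25 + 2.5 * 0.129
Step 3: k = 0.25 + 0.323
Step 4: k = 0.573 W/(m*K)

0.573


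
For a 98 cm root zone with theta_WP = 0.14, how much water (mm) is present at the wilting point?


Step 1: Water (mm) = theta_WP * depth * 10
Step 2: Water = 0.14 * 98 * 10
Step 3: Water = 137.2 mm

137.2


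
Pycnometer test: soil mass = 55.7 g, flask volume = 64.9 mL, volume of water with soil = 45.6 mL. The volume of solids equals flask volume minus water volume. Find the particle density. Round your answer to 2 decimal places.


Step 1: Volume of solids = flask volume - water volume with soil
Step 2: V_solids = 64.9 - 45.6 = 19.3 mL
Step 3: Particle density = mass / V_solids = 55.7 / 19.3 = 2.89 g/cm^3

2.89


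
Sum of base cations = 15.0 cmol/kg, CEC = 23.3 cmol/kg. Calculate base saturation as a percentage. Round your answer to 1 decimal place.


Step 1: BS = 100 * (sum of bases) / CEC
Step 2: BS = 100 * 15.0 / 23.3
Step 3: BS = 64.4%

64.4


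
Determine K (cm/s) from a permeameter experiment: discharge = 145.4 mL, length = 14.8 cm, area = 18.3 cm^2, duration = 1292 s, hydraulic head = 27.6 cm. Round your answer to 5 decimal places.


Step 1: K = Q * L / (A * t * h)
Step 2: Numerator = 145.4 * 14.8 = 2151.92
Step 3: Denominator = 18.3 * 1292 * 27.6 = 652563.36
Step 4: K = 2151.92 / 652563.36 = 0.0033 cm/s

0.0033


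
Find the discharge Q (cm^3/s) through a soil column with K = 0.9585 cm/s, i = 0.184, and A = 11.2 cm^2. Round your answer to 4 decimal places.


Step 1: Apply Darcy's law: Q = K * i * A
Step 2: Q = 0.9585 * 0.184 * 11.2
Step 3: Q = 1.9753 cm^3/s

1.9753


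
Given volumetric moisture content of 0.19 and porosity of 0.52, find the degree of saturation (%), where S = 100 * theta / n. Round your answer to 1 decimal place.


Step 1: S = 100 * theta_v / n
Step 2: S = 100 * 0.19 / 0.52
Step 3: S = 36.5%

36.5


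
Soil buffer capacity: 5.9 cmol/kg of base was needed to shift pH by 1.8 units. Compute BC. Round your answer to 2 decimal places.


Step 1: BC = change in base / change in pH
Step 2: BC = 5.9 / 1.8
Step 3: BC = 3.28 cmol/(kg*pH unit)

3.28


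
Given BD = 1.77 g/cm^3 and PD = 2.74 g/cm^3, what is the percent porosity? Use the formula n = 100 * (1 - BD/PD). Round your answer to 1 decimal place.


Step 1: Formula: n = 100 * (1 - BD / PD)
Step 2: n = 100 * (1 - 1.77 / 2.74)
Step 3: n = 100 * (1 - 0.64599)
Step 4: n = 35.4%

35.4


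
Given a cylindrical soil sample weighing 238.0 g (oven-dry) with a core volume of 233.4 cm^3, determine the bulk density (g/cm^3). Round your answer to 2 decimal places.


Step 1: Identify the formula: BD = dry mass / volume
Step 2: Substitute values: BD = 238.0 / 233.4
Step 3: BD = 1.02 g/cm^3

1.02


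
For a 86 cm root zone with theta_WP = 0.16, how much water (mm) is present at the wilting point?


Step 1: Water (mm) = theta_WP * depth * 10
Step 2: Water = 0.16 * 86 * 10
Step 3: Water = 137.6 mm

137.6


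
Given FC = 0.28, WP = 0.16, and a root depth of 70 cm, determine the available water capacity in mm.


Step 1: Available water = (FC - WP) * depth * 10
Step 2: AW = (0.28 - 0.16) * 70 * 10
Step 3: AW = 0.12 * 70 * 10
Step 4: AW = 84.0 mm

84.0


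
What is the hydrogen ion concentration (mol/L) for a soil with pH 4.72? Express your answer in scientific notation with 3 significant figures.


Step 1: [H+] = 10^(-pH)
Step 2: [H+] = 10^(-4.72)
Step 3: [H+] = 1.91e-05 mol/L

1.91e-05


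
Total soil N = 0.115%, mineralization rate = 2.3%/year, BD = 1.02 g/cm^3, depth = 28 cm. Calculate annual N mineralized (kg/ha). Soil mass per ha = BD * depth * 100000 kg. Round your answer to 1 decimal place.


Step 1: Soil mass per ha = BD * depth * 100000 = 1.02 * 28 * 100000 = 2856000 kg
Step 2: Total N pool = soil mass * N%/100 = 2856000 * 0.115/100 = 3284.4 kg/ha
Step 3: N mineralized = N pool * rate%/100 = 3284.4 * 2.3/100 = 75.5 kg/ha/yr

75.5


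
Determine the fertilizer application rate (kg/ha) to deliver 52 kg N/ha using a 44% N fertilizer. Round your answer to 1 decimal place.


Step 1: Fertilizer rate = target N / (N content / 100)
Step 2: Rate = 52 / (44 / 100)
Step 3: Rate = 52 / 0.44
Step 4: Rate = 118.2 kg/ha

118.2


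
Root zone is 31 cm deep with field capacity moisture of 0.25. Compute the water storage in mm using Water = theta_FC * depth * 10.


Step 1: Water (mm) = theta_FC * depth (cm) * 10
Step 2: Water = 0.25 * 31 * 10
Step 3: Water = 77.5 mm

77.5


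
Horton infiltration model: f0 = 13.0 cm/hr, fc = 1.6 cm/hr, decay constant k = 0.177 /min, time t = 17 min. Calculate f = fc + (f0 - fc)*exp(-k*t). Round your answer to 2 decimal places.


Step 1: f = fc + (f0 - fc) * exp(-k * t)
Step 2: exp(-0.177 * 17) = 0.049341
Step 3: f = 1.6 + (13.0 - 1.6) * 0.049341
Step 4: f = 1.6 + 11.4 * 0.049341
Step 5: f = 2.16 cm/hr

2.16


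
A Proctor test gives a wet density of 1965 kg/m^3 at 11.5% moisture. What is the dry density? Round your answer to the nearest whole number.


Step 1: Dry density = wet density / (1 + w/100)
Step 2: Dry density = 1965 / (1 + 11.5/100)
Step 3: Dry density = 1965 / 1.115
Step 4: Dry density = 1762 kg/m^3

1762


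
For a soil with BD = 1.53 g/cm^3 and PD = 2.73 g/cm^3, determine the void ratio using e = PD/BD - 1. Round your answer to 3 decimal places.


Step 1: e = PD / BD - 1
Step 2: e = 2.73 / 1.53 - 1
Step 3: e = 1.78431 - 1
Step 4: e = 0.784

0.784


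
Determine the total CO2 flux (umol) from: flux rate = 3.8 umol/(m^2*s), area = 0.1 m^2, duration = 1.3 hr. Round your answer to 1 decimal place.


Step 1: Convert time to seconds: 1.3 hr * 3600 = 4680.0 s
Step 2: Total = flux * area * time_s
Step 3: Total = 3.8 * 0.1 * 4680.0
Step 4: Total = 1778.4 umol

1778.4


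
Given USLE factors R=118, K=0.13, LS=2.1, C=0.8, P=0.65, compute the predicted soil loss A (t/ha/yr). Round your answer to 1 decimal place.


Step 1: A = R * K * LS * C * P
Step 2: R * K = 118 * 0.13 = 15.34
Step 3: (R*K) * LS = 15.34 * 2.1 = 32.214
Step 4: * C * P = 32.214 * 0.8 * 0.65 = 16.8
Step 5: A = 16.8 t/(ha*yr)

16.8


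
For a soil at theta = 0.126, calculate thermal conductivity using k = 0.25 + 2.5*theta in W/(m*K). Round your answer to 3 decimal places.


Step 1: k = 0.25 + 2.5 * theta
Step 2: k = 0.25 + 2.5 * 0.126
Step 3: k = 0.25 + 0.315
Step 4: k = 0.565 W/(m*K)

0.565


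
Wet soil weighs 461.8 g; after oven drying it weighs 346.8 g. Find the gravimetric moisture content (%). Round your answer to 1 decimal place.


Step 1: Water mass = wet - dry = 461.8 - 346.8 = 115.0 g
Step 2: w = 100 * water mass / dry mass
Step 3: w = 100 * 115.0 / 346.8 = 33.2%

33.2


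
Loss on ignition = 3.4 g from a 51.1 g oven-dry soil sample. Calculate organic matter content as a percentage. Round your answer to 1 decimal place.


Step 1: OM% = 100 * LOI / sample mass
Step 2: OM = 100 * 3.4 / 51.1
Step 3: OM = 6.7%

6.7


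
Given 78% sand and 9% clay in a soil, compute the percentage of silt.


Step 1: sand + silt + clay = 100%
Step 2: silt = 100 - sand - clay
Step 3: silt = 100 - 78 - 9
Step 4: silt = 13%

13


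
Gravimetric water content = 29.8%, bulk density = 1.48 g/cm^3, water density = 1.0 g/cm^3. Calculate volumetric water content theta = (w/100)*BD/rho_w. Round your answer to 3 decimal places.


Step 1: theta = (w / 100) * BD / rho_w
Step 2: theta = (29.8 / 100) * 1.48 / 1.0
Step 3: theta = 0.298 * 1.48
Step 4: theta = 0.441

0.441


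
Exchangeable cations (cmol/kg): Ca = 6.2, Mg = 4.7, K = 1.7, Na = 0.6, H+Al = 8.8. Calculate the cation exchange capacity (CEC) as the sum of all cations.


Step 1: CEC = Ca + Mg + K + Na + (H+Al)
Step 2: CEC = 6.2 + 4.7 + 1.7 + 0.6 + 8.8
Step 3: CEC = 22.0 cmol/kg

22.0


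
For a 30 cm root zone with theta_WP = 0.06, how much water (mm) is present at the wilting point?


Step 1: Water (mm) = theta_WP * depth * 10
Step 2: Water = 0.06 * 30 * 10
Step 3: Water = 18.0 mm

18.0


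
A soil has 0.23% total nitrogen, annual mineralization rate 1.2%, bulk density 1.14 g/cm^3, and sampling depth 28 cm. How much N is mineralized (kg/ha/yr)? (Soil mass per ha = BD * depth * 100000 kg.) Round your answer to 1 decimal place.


Step 1: Soil mass per ha = BD * depth * 100000 = 1.14 * 28 * 100000 = 3192000 kg
Step 2: Total N pool = soil mass * N%/100 = 3192000 * 0.23/100 = 7341.6 kg/ha
Step 3: N mineralized = N pool * rate%/100 = 7341.6 * 1.2/100 = 88.1 kg/ha/yr

88.1


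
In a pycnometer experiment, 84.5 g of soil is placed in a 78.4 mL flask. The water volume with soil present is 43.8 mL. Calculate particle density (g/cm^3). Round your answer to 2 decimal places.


Step 1: Volume of solids = flask volume - water volume with soil
Step 2: V_solids = 78.4 - 43.8 = 34.6 mL
Step 3: Particle density = mass / V_solids = 84.5 / 34.6 = 2.44 g/cm^3

2.44


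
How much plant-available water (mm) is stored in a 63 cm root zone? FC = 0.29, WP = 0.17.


Step 1: Available water = (FC - WP) * depth * 10
Step 2: AW = (0.29 - 0.17) * 63 * 10
Step 3: AW = 0.12 * 63 * 10
Step 4: AW = 75.6 mm

75.6


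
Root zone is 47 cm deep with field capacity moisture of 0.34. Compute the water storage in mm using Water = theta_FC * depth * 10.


Step 1: Water (mm) = theta_FC * depth (cm) * 10
Step 2: Water = 0.34 * 47 * 10
Step 3: Water = 159.8 mm

159.8


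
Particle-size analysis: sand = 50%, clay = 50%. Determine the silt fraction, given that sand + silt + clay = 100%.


Step 1: sand + silt + clay = 100%
Step 2: silt = 100 - sand - clay
Step 3: silt = 100 - 50 - 50
Step 4: silt = 0%

0


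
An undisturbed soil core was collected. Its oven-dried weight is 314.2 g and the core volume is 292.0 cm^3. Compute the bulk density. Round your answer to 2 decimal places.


Step 1: Identify the formula: BD = dry mass / volume
Step 2: Substitute values: BD = 314.2 / 292.0
Step 3: BD = 1.08 g/cm^3

1.08


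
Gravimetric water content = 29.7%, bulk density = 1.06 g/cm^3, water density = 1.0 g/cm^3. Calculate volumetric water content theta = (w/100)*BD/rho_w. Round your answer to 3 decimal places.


Step 1: theta = (w / 100) * BD / rho_w
Step 2: theta = (29.7 / 100) * 1.06 / 1.0
Step 3: theta = 0.297 * 1.06
Step 4: theta = 0.315

0.315


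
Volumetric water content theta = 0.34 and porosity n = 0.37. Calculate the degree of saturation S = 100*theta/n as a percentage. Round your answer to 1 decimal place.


Step 1: S = 100 * theta_v / n
Step 2: S = 100 * 0.34 / 0.37
Step 3: S = 91.9%

91.9


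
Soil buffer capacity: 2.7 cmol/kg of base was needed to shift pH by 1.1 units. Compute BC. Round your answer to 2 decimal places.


Step 1: BC = change in base / change in pH
Step 2: BC = 2.7 / 1.1
Step 3: BC = 2.45 cmol/(kg*pH unit)

2.45


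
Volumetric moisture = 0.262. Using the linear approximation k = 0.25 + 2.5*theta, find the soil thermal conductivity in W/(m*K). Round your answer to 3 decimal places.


Step 1: k = 0.25 + 2.5 * theta
Step 2: k = 0.25 + 2.5 * 0.262
Step 3: k = 0.25 + 0.655
Step 4: k = 0.905 W/(m*K)

0.905


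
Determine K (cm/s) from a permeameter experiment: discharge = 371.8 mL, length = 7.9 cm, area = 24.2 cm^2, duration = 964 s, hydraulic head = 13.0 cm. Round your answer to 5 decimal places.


Step 1: K = Q * L / (A * t * h)
Step 2: Numerator = 371.8 * 7.9 = 2937.22
Step 3: Denominator = 24.2 * 964 * 13.0 = 303274.4
Step 4: K = 2937.22 / 303274.4 = 0.00969 cm/s

0.00969


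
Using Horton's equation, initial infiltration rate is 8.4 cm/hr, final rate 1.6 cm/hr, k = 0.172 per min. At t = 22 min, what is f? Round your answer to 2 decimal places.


Step 1: f = fc + (f0 - fc) * exp(-k * t)
Step 2: exp(-0.172 * 22) = 0.022732
Step 3: f = 1.6 + (8.4 - 1.6) * 0.022732
Step 4: f = 1.6 + 6.8 * 0.022732
Step 5: f = 1.75 cm/hr

1.75


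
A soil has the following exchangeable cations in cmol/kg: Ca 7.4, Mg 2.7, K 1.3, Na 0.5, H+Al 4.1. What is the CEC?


Step 1: CEC = Ca + Mg + K + Na + (H+Al)
Step 2: CEC = 7.4 + 2.7 + 1.3 + 0.5 + 4.1
Step 3: CEC = 16.0 cmol/kg

16.0


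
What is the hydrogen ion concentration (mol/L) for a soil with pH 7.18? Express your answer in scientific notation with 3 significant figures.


Step 1: [H+] = 10^(-pH)
Step 2: [H+] = 10^(-7.18)
Step 3: [H+] = 6.61e-08 mol/L

6.61e-08


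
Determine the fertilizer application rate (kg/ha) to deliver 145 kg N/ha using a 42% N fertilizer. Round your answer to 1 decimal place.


Step 1: Fertilizer rate = target N / (N content / 100)
Step 2: Rate = 145 / (42 / 100)
Step 3: Rate = 145 / 0.42
Step 4: Rate = 345.2 kg/ha

345.2


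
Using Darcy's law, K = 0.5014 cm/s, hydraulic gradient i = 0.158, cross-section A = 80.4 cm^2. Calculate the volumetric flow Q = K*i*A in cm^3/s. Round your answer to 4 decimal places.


Step 1: Apply Darcy's law: Q = K * i * A
Step 2: Q = 0.5014 * 0.158 * 80.4
Step 3: Q = 6.3694 cm^3/s

6.3694


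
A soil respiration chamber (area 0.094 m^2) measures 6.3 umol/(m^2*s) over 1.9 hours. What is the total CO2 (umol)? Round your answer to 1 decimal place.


Step 1: Convert time to seconds: 1.9 hr * 3600 = 6840.0 s
Step 2: Total = flux * area * time_s
Step 3: Total = 6.3 * 0.094 * 6840.0
Step 4: Total = 4050.6 umol

4050.6


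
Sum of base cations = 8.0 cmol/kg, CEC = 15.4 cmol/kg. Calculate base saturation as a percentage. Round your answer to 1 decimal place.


Step 1: BS = 100 * (sum of bases) / CEC
Step 2: BS = 100 * 8.0 / 15.4
Step 3: BS = 51.9%

51.9


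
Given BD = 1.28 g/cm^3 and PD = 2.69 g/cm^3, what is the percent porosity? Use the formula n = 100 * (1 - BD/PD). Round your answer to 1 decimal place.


Step 1: Formula: n = 100 * (1 - BD / PD)
Step 2: n = 100 * (1 - 1.28 / 2.69)
Step 3: n = 100 * (1 - 0.47584)
Step 4: n = 52.4%

52.4


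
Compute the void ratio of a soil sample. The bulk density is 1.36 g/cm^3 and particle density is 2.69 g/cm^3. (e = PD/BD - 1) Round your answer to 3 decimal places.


Step 1: e = PD / BD - 1
Step 2: e = 2.69 / 1.36 - 1
Step 3: e = 1.97794 - 1
Step 4: e = 0.978

0.978


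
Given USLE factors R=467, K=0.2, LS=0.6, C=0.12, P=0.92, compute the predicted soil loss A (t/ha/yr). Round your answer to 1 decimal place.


Step 1: A = R * K * LS * C * P
Step 2: R * K = 467 * 0.2 = 93.4
Step 3: (R*K) * LS = 93.4 * 0.6 = 56.04
Step 4: * C * P = 56.04 * 0.12 * 0.92 = 6.2
Step 5: A = 6.2 t/(ha*yr)

6.2


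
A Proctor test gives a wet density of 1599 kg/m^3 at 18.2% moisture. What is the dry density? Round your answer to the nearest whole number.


Step 1: Dry density = wet density / (1 + w/100)
Step 2: Dry density = 1599 / (1 + 18.2/100)
Step 3: Dry density = 1599 / 1.182
Step 4: Dry density = 1353 kg/m^3

1353


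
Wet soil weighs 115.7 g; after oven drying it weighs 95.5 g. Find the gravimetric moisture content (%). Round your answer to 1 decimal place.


Step 1: Water mass = wet - dry = 115.7 - 95.5 = 20.2 g
Step 2: w = 100 * water mass / dry mass
Step 3: w = 100 * 20.2 / 95.5 = 21.2%

21.2


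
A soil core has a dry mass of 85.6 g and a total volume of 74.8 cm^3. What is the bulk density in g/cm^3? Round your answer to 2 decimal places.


Step 1: Identify the formula: BD = dry mass / volume
Step 2: Substitute values: BD = 85.6 / 74.8
Step 3: BD = 1.14 g/cm^3

1.14


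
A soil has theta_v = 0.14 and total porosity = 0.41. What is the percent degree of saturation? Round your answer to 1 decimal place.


Step 1: S = 100 * theta_v / n
Step 2: S = 100 * 0.14 / 0.41
Step 3: S = 34.1%

34.1


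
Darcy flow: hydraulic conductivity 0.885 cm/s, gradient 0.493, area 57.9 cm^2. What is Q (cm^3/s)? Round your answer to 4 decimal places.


Step 1: Apply Darcy's law: Q = K * i * A
Step 2: Q = 0.885 * 0.493 * 57.9
Step 3: Q = 25.2621 cm^3/s

25.2621


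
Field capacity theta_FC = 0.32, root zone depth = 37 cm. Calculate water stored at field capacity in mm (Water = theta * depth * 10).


Step 1: Water (mm) = theta_FC * depth (cm) * 10
Step 2: Water = 0.32 * 37 * 10
Step 3: Water = 118.4 mm

118.4


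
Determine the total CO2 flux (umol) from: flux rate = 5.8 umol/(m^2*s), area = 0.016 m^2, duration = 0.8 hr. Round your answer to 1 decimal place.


Step 1: Convert time to seconds: 0.8 hr * 3600 = 2880.0 s
Step 2: Total = flux * area * time_s
Step 3: Total = 5.8 * 0.016 * 2880.0
Step 4: Total = 267.3 umol

267.3


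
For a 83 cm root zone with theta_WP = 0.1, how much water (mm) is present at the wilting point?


Step 1: Water (mm) = theta_WP * depth * 10
Step 2: Water = 0.1 * 83 * 10
Step 3: Water = 83.0 mm

83.0


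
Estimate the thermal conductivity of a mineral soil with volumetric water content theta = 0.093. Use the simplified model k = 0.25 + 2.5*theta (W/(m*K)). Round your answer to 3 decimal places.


Step 1: k = 0.25 + 2.5 * theta
Step 2: k = 0.25 + 2.5 * 0.093
Step 3: k = 0.25 + 0.233
Step 4: k = 0.483 W/(m*K)

0.483


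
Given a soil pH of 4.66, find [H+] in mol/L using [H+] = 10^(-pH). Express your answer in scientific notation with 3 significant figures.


Step 1: [H+] = 10^(-pH)
Step 2: [H+] = 10^(-4.66)
Step 3: [H+] = 2.19e-05 mol/L

2.19e-05


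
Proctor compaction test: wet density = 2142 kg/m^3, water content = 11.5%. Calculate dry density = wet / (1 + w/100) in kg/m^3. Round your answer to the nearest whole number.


Step 1: Dry density = wet density / (1 + w/100)
Step 2: Dry density = 2142 / (1 + 11.5/100)
Step 3: Dry density = 2142 / 1.115
Step 4: Dry density = 1921 kg/m^3

1921


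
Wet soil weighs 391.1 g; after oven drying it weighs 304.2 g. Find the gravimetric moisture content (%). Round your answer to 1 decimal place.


Step 1: Water mass = wet - dry = 391.1 - 304.2 = 86.9 g
Step 2: w = 100 * water mass / dry mass
Step 3: w = 100 * 86.9 / 304.2 = 28.6%

28.6


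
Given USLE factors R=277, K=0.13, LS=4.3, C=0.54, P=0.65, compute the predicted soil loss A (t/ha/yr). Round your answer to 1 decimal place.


Step 1: A = R * K * LS * C * P
Step 2: R * K = 277 * 0.13 = 36.01
Step 3: (R*K) * LS = 36.01 * 4.3 = 154.843
Step 4: * C * P = 154.843 * 0.54 * 0.65 = 54.3
Step 5: A = 54.3 t/(ha*yr)

54.3


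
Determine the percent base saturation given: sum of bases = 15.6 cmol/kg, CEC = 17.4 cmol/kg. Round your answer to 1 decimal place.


Step 1: BS = 100 * (sum of bases) / CEC
Step 2: BS = 100 * 15.6 / 17.4
Step 3: BS = 89.7%

89.7


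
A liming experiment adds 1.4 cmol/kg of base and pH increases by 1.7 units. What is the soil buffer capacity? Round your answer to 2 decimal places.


Step 1: BC = change in base / change in pH
Step 2: BC = 1.4 / 1.7
Step 3: BC = 0.82 cmol/(kg*pH unit)

0.82


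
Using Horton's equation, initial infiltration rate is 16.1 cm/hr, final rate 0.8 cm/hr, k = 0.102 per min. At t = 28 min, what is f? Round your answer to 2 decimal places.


Step 1: f = fc + (f0 - fc) * exp(-k * t)
Step 2: exp(-0.102 * 28) = 0.057498
Step 3: f = 0.8 + (16.1 - 0.8) * 0.057498
Step 4: f = 0.8 + 15.3 * 0.057498
Step 5: f = 1.68 cm/hr

1.68


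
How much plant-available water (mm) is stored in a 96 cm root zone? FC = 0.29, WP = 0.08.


Step 1: Available water = (FC - WP) * depth * 10
Step 2: AW = (0.29 - 0.08) * 96 * 10
Step 3: AW = 0.21 * 96 * 10
Step 4: AW = 201.6 mm

201.6


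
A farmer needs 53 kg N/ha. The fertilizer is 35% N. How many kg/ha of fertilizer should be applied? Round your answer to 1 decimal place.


Step 1: Fertilizer rate = target N / (N content / 100)
Step 2: Rate = 53 / (35 / 100)
Step 3: Rate = 53 / 0.35
Step 4: Rate = 151.4 kg/ha

151.4


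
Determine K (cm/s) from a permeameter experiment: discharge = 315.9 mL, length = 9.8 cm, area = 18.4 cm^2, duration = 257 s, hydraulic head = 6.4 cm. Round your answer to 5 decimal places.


Step 1: K = Q * L / (A * t * h)
Step 2: Numerator = 315.9 * 9.8 = 3095.82
Step 3: Denominator = 18.4 * 257 * 6.4 = 30264.32
Step 4: K = 3095.82 / 30264.32 = 0.10229 cm/s

0.10229


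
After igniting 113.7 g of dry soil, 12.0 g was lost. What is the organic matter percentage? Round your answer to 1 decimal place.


Step 1: OM% = 100 * LOI / sample mass
Step 2: OM = 100 * 12.0 / 113.7
Step 3: OM = 10.6%

10.6


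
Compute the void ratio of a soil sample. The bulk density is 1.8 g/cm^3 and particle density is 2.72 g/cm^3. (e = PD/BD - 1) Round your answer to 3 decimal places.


Step 1: e = PD / BD - 1
Step 2: e = 2.72 / 1.8 - 1
Step 3: e = 1.51111 - 1
Step 4: e = 0.511

0.511


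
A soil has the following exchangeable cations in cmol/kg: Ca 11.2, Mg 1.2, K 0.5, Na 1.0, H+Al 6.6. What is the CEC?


Step 1: CEC = Ca + Mg + K + Na + (H+Al)
Step 2: CEC = 11.2 + 1.2 + 0.5 + 1.0 + 6.6
Step 3: CEC = 20.5 cmol/kg

20.5


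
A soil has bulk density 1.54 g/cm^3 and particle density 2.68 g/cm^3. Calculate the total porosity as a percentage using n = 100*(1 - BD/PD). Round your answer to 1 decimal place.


Step 1: Formula: n = 100 * (1 - BD / PD)
Step 2: n = 100 * (1 - 1.54 / 2.68)
Step 3: n = 100 * (1 - 0.57463)
Step 4: n = 42.5%

42.5


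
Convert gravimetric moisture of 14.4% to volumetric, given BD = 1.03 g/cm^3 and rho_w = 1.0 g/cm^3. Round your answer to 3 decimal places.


Step 1: theta = (w / 100) * BD / rho_w
Step 2: theta = (14.4 / 100) * 1.03 / 1.0
Step 3: theta = 0.144 * 1.03
Step 4: theta = 0.148

0.148


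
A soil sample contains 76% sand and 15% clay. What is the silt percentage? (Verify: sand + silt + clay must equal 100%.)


Step 1: sand + silt + clay = 100%
Step 2: silt = 100 - sand - clay
Step 3: silt = 100 - 76 - 15
Step 4: silt = 9%

9


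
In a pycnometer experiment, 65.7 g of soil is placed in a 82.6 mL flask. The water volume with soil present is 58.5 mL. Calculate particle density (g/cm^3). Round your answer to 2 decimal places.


Step 1: Volume of solids = flask volume - water volume with soil
Step 2: V_solids = 82.6 - 58.5 = 24.1 mL
Step 3: Particle density = mass / V_solids = 65.7 / 24.1 = 2.73 g/cm^3

2.73


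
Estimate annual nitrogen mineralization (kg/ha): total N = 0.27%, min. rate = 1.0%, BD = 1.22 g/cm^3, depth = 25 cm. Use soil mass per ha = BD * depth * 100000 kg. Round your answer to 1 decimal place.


Step 1: Soil mass per ha = BD * depth * 100000 = 1.22 * 25 * 100000 = 3050000 kg
Step 2: Total N pool = soil mass * N%/100 = 3050000 * 0.27/100 = 8235.0 kg/ha
Step 3: N mineralized = N pool * rate%/100 = 8235.0 * 1.0/100 = 82.4 kg/ha/yr

82.4


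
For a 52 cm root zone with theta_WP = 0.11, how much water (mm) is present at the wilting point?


Step 1: Water (mm) = theta_WP * depth * 10
Step 2: Water = 0.11 * 52 * 10
Step 3: Water = 57.2 mm

57.2


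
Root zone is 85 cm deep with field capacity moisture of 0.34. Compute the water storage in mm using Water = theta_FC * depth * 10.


Step 1: Water (mm) = theta_FC * depth (cm) * 10
Step 2: Water = 0.34 * 85 * 10
Step 3: Water = 289.0 mm

289.0


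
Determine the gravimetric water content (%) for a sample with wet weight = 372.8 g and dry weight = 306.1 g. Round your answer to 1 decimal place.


Step 1: Water mass = wet - dry = 372.8 - 306.1 = 66.7 g
Step 2: w = 100 * water mass / dry mass
Step 3: w = 100 * 66.7 / 306.1 = 21.8%

21.8


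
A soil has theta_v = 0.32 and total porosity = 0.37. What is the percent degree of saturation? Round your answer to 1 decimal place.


Step 1: S = 100 * theta_v / n
Step 2: S = 100 * 0.32 / 0.37
Step 3: S = 86.5%

86.5


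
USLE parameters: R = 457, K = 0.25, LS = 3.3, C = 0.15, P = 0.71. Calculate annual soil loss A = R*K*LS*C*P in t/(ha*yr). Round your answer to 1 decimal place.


Step 1: A = R * K * LS * C * P
Step 2: R * K = 457 * 0.25 = 114.25
Step 3: (R*K) * LS = 114.25 * 3.3 = 377.025
Step 4: * C * P = 377.025 * 0.15 * 0.71 = 40.2
Step 5: A = 40.2 t/(ha*yr)

40.2


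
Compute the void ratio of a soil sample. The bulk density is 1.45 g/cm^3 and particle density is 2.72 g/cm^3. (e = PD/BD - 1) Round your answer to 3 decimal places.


Step 1: e = PD / BD - 1
Step 2: e = 2.72 / 1.45 - 1
Step 3: e = 1.87586 - 1
Step 4: e = 0.876

0.876


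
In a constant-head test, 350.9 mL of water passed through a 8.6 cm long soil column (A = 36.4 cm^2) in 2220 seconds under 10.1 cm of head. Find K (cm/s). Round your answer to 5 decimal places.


Step 1: K = Q * L / (A * t * h)
Step 2: Numerator = 350.9 * 8.6 = 3017.74
Step 3: Denominator = 36.4 * 2220 * 10.1 = 816160.8
Step 4: K = 3017.74 / 816160.8 = 0.0037 cm/s

0.0037


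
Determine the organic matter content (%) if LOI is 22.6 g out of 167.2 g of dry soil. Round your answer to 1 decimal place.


Step 1: OM% = 100 * LOI / sample mass
Step 2: OM = 100 * 22.6 / 167.2
Step 3: OM = 13.5%

13.5


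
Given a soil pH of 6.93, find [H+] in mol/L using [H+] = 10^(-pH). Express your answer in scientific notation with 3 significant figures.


Step 1: [H+] = 10^(-pH)
Step 2: [H+] = 10^(-6.93)
Step 3: [H+] = 1.17e-07 mol/L

1.17e-07


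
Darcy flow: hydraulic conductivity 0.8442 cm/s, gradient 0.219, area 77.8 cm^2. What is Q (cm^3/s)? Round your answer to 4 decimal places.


Step 1: Apply Darcy's law: Q = K * i * A
Step 2: Q = 0.8442 * 0.219 * 77.8
Step 3: Q = 14.3836 cm^3/s

14.3836


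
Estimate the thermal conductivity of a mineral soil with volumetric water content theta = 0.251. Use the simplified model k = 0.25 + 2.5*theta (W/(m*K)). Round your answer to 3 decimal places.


Step 1: k = 0.25 + 2.5 * theta
Step 2: k = 0.25 + 2.5 * 0.251
Step 3: k = 0.25 + 0.628
Step 4: k = 0.878 W/(m*K)

0.878
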